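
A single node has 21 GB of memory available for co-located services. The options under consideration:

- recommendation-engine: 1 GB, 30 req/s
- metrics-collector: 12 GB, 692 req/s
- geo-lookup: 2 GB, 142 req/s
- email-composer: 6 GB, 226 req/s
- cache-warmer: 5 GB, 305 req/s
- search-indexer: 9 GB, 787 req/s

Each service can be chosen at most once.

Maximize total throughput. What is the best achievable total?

1479

By throughput per GB: search-indexer 87.44, geo-lookup 71.00, cache-warmer 61.00, metrics-collector 57.67 lead.
The ratio heuristic lands on recommendation-engine + geo-lookup + cache-warmer + search-indexer (1264) but leaves 4 GB idle.
The 8 GB tied up in recommendation-engine and geo-lookup and cache-warmer is better spent on metrics-collector — total rises to 1479 (21 GB).
Nothing else within 21 GB beats 1479.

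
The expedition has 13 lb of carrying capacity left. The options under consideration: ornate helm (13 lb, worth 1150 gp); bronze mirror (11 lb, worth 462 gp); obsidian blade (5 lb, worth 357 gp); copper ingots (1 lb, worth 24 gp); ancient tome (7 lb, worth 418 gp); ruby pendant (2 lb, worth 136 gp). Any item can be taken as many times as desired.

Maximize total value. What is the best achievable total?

1150

Best packing: ornate helm — 13 lb, 1150 total.
No other feasible combination exceeds 1150.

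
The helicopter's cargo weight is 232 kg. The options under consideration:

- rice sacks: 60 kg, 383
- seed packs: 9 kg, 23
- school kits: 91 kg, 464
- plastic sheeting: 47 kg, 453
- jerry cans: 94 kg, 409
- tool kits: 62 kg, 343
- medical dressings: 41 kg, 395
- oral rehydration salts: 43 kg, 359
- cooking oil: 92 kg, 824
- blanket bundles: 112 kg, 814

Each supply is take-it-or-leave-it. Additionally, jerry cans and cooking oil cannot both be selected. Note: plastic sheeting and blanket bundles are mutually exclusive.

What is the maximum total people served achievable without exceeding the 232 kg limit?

Ranking by ratio (people served/kg): plastic sheeting 9.64, medical dressings 9.63, cooking oil 8.96.
Seed packs + plastic sheeting + medical dressings + oral rehydration salts + cooking oil uses 232 of the 232 kg and totals 2054.
Nothing else feasible within 232 kg beats 2054.

2054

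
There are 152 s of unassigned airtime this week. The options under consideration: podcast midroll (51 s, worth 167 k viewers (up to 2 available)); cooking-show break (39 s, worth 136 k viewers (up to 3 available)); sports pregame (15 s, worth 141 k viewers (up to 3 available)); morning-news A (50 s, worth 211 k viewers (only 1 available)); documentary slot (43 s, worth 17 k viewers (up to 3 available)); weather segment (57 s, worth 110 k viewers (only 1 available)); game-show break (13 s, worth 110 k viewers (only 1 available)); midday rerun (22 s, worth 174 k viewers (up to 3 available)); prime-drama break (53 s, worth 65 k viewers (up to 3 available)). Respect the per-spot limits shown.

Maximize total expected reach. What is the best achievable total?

A density-first pass picks 3×sports pregame + game-show break + 3×midday rerun — 1055 at 124 s.
Replace midday rerun with morning-news A: the trade gains 37 net, giving 1092 at 152 s.
That's the maximum — no swap from here does better than 1092.

1092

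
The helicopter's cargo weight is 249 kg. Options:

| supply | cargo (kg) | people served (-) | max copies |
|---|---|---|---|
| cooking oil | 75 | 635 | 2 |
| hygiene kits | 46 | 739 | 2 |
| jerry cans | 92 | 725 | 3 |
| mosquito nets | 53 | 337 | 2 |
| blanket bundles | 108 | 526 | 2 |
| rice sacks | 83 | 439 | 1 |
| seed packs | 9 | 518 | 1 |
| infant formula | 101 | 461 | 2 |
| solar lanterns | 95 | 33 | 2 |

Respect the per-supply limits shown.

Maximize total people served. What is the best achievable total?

3058

Greedy by ratio would take cooking oil + 2×hygiene kits + mosquito nets + seed packs: 229 kg used, total 2968.
Dropping cooking oil frees 75 kg; slotting in jerry cans (92 kg) lifts the total to 3058 at 246 kg.
Every other selection either busts 249 kg or exceeds an availability limit or fails to beat 3058.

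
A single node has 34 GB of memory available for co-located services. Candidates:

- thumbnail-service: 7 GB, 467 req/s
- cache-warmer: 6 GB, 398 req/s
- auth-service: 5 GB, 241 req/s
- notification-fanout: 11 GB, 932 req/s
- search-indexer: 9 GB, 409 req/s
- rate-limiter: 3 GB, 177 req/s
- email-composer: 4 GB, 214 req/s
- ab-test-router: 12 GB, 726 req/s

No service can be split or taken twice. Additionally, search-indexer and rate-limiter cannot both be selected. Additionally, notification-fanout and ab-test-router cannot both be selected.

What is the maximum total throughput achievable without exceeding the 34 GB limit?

2252

Ranking by ratio (throughput/GB): notification-fanout 84.73, thumbnail-service 66.71, cache-warmer 66.33.
Filling by ratio: thumbnail-service + cache-warmer + notification-fanout + rate-limiter + email-composer for 2188, with 3 GB left unused.
Dropping rate-limiter frees 3 GB; slotting in auth-service (5 GB) lifts the total to 2252 at 33 GB.
An exhaustive check of the 256 subsets confirms 2252.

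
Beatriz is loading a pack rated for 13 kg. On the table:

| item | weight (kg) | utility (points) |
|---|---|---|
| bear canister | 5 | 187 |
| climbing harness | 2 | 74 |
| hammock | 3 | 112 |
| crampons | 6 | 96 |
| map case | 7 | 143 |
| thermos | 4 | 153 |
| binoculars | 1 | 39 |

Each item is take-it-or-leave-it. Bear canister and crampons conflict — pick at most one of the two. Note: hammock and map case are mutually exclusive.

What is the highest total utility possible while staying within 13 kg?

Density check — binoculars 39.00, thermos 38.25, bear canister 37.40, hammock 37.33 are the best per kg.
Bear canister + hammock + thermos + binoculars uses 13 of the 13 kg and totals 491.
Next best is bear canister + climbing harness + thermos + binoculars at 453 (12 kg) — short by 38.

491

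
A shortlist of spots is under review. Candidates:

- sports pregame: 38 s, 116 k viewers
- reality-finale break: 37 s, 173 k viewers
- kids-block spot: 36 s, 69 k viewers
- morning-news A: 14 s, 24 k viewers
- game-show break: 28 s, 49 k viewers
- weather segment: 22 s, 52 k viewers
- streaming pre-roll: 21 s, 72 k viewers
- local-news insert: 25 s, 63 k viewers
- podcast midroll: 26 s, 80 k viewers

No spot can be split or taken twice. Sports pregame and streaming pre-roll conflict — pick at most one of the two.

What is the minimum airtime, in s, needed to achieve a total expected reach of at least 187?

51

Minimise s subject to total expected reach ≥ 187.
reality-finale break + morning-news A: 197 expected reach at 51 s.
No combination under 51 s hits 187.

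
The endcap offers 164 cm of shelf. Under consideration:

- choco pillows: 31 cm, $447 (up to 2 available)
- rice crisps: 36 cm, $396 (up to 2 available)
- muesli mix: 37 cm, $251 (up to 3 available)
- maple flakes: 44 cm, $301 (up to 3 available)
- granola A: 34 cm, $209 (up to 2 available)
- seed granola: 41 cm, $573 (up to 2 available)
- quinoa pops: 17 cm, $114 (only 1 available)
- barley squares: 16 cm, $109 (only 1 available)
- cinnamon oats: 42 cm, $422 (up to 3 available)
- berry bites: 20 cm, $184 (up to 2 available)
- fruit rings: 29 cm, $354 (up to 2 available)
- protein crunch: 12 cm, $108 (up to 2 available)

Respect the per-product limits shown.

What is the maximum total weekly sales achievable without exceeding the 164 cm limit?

Ranking by ratio (weekly sales/cm): choco pillows 14.42, seed granola 13.98, fruit rings 12.21, rice crisps 11.00.
The ratio ordering already packs tightly: 2×choco pillows + 2×seed granola + berry bites, 164 cm, 2224.
Nothing else within 164 cm beats 2224.

2224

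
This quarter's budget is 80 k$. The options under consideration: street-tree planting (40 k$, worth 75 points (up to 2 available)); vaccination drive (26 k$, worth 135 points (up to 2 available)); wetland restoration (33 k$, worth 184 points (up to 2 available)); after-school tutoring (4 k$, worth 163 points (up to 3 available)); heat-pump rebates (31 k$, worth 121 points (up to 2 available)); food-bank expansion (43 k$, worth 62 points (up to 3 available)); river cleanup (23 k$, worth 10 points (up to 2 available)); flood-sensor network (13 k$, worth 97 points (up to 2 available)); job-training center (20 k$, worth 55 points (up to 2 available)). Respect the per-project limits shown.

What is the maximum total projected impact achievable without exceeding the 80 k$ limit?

Taking wetland restoration + 3×after-school tutoring + 2×flood-sensor network: 71 k$ used, 867 in projected impact.
Nothing else within 80 k$ beats 867.

867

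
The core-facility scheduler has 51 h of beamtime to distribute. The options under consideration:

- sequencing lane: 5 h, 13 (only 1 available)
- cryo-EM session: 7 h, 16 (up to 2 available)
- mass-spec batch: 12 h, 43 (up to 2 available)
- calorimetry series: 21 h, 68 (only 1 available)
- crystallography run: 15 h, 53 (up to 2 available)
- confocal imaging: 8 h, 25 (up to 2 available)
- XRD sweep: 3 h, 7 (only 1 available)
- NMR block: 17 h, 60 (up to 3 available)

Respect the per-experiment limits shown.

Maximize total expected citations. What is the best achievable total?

180

Taking the top-ratio experiments first gives 2×mass-spec batch + crystallography run + confocal imaging + XRD sweep for 171 (50 h).
Using the slack differently, 3×NMR block comes to 180 at 51 h.
Nothing else within 51 h beats 180.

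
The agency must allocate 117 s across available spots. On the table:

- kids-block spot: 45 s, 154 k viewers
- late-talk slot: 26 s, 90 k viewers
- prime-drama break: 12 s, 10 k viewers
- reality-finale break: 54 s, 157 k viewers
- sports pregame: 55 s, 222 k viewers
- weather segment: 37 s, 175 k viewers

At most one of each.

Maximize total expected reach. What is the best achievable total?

422

The ratio heuristic lands on prime-drama break + sports pregame + weather segment (407) but leaves 13 s idle.
Replace prime-drama break and sports pregame with late-talk slot + reality-finale break: the trade gains 15 net, giving 422 at 117 s.
Every other selection either busts 117 s or fails to beat 422.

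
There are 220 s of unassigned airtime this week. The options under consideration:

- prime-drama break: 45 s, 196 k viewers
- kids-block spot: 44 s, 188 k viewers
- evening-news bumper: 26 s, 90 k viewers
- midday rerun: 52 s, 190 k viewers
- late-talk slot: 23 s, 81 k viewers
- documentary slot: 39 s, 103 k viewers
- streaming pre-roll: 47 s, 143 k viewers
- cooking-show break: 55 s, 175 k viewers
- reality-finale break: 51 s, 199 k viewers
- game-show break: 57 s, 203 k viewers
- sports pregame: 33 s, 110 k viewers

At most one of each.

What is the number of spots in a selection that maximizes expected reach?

5

Best achievable expected reach is 867.
For example prime-drama break + kids-block spot + late-talk slot + reality-finale break + game-show break achieves it, using 220 s.
Every optimal selection uses 5 spots.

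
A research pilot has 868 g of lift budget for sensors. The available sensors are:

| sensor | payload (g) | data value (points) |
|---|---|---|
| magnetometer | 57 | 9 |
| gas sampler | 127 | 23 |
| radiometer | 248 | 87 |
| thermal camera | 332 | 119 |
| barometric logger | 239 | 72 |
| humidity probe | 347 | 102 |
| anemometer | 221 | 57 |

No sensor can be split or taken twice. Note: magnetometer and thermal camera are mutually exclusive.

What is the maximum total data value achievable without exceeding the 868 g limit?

278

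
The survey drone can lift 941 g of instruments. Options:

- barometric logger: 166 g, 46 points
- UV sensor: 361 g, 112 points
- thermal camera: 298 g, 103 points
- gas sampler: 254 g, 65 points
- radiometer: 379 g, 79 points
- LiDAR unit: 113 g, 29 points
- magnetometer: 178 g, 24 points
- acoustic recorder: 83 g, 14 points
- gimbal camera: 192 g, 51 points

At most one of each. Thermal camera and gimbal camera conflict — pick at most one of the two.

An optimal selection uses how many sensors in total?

4

Best achievable data value is 290.
One optimal bundle: barometric logger + UV sensor + thermal camera + LiDAR unit (938 g).
All optima have 4 sensors.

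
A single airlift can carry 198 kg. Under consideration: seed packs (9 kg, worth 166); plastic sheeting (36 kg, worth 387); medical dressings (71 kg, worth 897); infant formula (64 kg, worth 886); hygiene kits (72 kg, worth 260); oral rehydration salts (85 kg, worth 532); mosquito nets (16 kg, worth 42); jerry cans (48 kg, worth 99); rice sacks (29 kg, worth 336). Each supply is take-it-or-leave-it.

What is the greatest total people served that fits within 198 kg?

Taking the top-ratio supplies first gives seed packs + medical dressings + infant formula + mosquito nets + rice sacks for 2327 (189 kg).
Dropping rice sacks frees 29 kg; slotting in plastic sheeting (36 kg) lifts the total to 2378 at 196 kg.
Nothing else within 198 kg beats 2378.

2378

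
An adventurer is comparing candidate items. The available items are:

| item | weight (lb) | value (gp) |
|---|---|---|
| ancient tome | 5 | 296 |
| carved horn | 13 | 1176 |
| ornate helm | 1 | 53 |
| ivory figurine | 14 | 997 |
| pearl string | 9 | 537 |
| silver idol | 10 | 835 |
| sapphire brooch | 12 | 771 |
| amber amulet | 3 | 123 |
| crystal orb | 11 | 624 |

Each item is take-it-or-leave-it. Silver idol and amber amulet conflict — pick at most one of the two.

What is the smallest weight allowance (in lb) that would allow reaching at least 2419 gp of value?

Need the lightest bundle worth ≥ 2419.
ancient tome + carved horn + ivory figurine reaches 2469 using 32 lb.
Any bundle with less than 32 lb falls short of 2419.

32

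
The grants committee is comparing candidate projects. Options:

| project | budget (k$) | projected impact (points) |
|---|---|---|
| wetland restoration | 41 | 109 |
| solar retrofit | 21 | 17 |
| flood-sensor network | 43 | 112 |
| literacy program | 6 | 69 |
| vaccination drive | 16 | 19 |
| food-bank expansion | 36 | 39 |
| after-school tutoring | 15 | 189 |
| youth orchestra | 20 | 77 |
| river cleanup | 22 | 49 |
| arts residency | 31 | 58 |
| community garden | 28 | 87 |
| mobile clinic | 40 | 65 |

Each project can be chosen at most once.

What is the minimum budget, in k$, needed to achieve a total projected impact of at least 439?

82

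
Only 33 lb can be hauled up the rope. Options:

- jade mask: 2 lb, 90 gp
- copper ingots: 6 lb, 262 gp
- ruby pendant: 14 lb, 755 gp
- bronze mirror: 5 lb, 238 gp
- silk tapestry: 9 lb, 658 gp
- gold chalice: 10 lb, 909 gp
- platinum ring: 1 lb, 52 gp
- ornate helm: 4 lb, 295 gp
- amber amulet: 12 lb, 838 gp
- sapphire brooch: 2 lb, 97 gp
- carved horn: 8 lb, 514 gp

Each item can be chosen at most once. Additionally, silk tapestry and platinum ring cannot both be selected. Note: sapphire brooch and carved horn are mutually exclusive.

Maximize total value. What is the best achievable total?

Ranking by ratio (value/lb): gold chalice 90.90, ornate helm 73.75, silk tapestry 73.11.
Taking silk tapestry + gold chalice + amber amulet + sapphire brooch: 33 lb used, 2502 in value.
Runner-up jade mask + silk tapestry + gold chalice + amber amulet tops out at 2495.

2502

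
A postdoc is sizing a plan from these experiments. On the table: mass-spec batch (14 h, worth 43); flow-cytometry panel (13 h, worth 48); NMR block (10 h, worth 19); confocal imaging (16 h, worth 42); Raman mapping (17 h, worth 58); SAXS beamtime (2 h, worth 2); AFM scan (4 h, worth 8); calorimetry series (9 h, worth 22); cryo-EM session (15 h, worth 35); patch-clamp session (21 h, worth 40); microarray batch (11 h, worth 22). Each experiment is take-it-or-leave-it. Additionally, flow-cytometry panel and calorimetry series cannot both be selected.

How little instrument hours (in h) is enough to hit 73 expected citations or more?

26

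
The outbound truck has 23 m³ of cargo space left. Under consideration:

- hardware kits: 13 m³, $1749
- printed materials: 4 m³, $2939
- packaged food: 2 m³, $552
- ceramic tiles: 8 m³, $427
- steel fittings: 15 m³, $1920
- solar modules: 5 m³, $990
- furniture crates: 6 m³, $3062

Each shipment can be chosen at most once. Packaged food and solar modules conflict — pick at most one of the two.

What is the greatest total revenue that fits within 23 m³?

Hardware kits + printed materials + furniture crates uses 23 of the 23 m³ and totals 7750.
The closest alternative, printed materials + ceramic tiles + solar modules + furniture crates, reaches only 7418.

7750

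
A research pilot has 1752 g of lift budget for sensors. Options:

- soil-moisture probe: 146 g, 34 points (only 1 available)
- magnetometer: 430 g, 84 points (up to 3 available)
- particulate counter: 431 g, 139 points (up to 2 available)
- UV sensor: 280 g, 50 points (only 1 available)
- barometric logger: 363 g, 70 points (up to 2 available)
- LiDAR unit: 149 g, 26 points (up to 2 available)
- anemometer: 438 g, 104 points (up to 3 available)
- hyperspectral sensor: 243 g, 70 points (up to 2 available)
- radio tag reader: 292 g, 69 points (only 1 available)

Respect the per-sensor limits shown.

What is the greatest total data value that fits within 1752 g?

488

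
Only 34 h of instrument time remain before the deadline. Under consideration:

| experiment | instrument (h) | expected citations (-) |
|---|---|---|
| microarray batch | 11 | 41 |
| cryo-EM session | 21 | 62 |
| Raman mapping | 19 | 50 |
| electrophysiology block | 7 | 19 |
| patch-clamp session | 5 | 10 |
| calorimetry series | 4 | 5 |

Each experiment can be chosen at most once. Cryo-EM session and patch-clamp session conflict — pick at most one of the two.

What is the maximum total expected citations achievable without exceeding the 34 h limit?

103

The ratio ordering already packs tightly: microarray batch + cryo-EM session, 32 h, 103.
Next best is microarray batch + Raman mapping + calorimetry series at 96 (34 h) — short by 7.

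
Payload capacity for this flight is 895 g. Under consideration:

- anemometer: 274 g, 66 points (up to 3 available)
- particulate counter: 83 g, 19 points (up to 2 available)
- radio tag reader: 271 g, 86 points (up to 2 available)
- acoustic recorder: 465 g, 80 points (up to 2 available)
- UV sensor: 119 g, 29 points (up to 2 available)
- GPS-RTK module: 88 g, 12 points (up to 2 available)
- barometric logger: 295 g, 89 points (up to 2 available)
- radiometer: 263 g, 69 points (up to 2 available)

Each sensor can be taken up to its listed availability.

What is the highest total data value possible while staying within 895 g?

264

Ranking by ratio (data value/g): radio tag reader 0.32, barometric logger 0.30, radiometer 0.26.
The ratio heuristic lands on 2×radio tag reader + barometric logger (261) but leaves 58 g idle.
Replace radio tag reader with barometric logger: the trade gains 3 net, giving 264 at 861 g.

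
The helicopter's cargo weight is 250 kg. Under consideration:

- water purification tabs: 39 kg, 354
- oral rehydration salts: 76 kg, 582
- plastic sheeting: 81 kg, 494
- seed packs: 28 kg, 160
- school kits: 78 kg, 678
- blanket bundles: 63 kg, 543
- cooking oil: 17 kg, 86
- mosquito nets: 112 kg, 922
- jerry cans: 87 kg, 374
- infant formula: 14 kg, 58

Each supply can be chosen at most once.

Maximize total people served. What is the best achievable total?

2040

Ranking by ratio (people served/kg): water purification tabs 9.08, school kits 8.69, blanket bundles 8.62, mosquito nets 8.23.
Filling by ratio: water purification tabs + seed packs + school kits + blanket bundles + cooking oil + infant formula for 1879, with 11 kg left unused.
Replace seed packs and blanket bundles and infant formula with mosquito nets: the trade gains 161 net, giving 2040 at 246 kg.
Runner-up water purification tabs + school kits + mosquito nets + infant formula tops out at 2012.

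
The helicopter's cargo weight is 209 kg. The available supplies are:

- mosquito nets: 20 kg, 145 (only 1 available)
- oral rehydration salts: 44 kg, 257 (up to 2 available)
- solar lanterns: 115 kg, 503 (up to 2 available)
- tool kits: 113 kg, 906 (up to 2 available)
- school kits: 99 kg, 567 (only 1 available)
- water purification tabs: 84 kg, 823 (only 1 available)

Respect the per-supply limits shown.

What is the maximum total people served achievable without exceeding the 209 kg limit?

1729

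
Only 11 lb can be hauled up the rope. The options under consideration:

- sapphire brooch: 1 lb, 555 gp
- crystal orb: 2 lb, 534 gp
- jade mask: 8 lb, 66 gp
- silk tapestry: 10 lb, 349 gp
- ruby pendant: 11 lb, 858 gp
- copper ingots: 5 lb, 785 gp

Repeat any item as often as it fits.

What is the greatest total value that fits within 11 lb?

6105

Best packing: 11×sapphire brooch — 11 lb, 6105 total.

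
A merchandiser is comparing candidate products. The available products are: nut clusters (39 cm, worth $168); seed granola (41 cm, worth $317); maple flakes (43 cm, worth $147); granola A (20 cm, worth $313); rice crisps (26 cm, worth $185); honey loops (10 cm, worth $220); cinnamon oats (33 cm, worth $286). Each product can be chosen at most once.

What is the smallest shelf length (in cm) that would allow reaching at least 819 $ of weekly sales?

63

Minimise cm subject to total weekly sales ≥ 819.
granola A + honey loops + cinnamon oats reaches 819 using 63 cm.
Below 63 cm the best achievable stays under 819.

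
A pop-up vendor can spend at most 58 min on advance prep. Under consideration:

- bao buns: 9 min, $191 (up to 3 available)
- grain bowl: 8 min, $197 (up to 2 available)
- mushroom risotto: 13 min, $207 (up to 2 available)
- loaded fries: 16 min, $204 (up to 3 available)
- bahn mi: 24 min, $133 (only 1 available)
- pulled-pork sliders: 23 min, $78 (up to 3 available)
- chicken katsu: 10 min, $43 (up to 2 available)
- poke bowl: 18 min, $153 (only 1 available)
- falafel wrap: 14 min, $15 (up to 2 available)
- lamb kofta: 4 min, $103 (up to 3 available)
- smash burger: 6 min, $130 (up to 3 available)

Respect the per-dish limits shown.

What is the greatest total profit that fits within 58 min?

1345

A density-first pass picks bao buns + 2×grain bowl + 3×lamb kofta + 3×smash burger — 1284 at 55 min.
Replace smash burger with bao buns: the trade gains 61 net, giving 1345 at 58 min.
No other feasible combination exceeds 1345.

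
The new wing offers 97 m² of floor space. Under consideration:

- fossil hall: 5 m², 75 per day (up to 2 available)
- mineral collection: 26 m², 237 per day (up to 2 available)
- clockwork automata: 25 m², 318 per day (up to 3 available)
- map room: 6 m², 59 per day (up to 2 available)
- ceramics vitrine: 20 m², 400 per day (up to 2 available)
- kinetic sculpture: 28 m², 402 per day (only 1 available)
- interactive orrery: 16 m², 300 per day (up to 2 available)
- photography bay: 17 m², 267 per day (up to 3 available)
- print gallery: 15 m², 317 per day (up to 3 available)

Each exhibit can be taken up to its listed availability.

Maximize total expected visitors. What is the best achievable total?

1951

Taking the top-ratio exhibits first gives 2×fossil hall + 2×ceramics vitrine + 3×print gallery for 1901 (95 m²).
The 30 m² tied up in 2×fossil hall and ceramics vitrine is better spent on 2×interactive orrery — total rises to 1951 (97 m²).
That's the maximum — no swap from here does better than 1951.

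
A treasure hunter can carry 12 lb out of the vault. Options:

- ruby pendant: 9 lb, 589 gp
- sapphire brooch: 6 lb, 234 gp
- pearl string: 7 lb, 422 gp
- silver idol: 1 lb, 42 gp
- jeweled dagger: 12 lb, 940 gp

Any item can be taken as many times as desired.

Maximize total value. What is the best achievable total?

940

Jeweled dagger uses 12 of the 12 lb and totals 940.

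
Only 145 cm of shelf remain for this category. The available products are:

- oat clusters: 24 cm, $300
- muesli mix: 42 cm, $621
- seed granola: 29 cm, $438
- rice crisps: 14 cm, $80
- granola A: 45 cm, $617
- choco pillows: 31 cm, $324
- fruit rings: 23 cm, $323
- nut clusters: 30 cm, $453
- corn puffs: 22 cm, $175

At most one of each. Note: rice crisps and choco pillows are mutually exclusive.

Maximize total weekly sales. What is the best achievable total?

By weekly sales per cm: seed granola 15.10, nut clusters 15.10, muesli mix 14.79, fruit rings 14.04 lead.
Filling by ratio: muesli mix + seed granola + rice crisps + fruit rings + nut clusters for 1915, with 7 cm left unused.
Replace seed granola and rice crisps with granola A: the trade gains 99 net, giving 2014 at 140 cm.
Runner-up muesli mix + seed granola + granola A + fruit rings tops out at 1999.

2014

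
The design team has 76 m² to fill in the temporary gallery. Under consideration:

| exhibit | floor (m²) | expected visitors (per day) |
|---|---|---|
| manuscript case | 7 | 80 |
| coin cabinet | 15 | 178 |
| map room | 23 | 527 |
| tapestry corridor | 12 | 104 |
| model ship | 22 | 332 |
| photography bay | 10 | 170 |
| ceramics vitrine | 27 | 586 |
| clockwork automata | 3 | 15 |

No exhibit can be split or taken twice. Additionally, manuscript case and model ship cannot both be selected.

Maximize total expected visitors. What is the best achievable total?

1461

The ratio ordering already packs tightly: coin cabinet + map room + photography bay + ceramics vitrine, 75 m², 1461.
Nothing else feasible within 76 m² beats 1461.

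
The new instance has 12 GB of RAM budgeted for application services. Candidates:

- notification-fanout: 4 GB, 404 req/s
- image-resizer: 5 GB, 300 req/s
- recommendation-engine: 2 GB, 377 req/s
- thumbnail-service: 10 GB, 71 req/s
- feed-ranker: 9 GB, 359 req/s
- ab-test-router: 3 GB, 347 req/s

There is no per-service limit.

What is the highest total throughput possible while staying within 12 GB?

6×recommendation-engine uses 12 of the 12 GB and totals 2262.
That's the maximum — no swap from here does better than 2262.

2262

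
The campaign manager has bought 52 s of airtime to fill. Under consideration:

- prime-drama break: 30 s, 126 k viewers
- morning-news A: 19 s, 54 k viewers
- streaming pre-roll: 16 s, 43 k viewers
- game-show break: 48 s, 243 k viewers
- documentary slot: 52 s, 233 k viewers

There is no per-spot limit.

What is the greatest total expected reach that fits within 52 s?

Taking game-show break: 48 s used, 243 in expected reach.

243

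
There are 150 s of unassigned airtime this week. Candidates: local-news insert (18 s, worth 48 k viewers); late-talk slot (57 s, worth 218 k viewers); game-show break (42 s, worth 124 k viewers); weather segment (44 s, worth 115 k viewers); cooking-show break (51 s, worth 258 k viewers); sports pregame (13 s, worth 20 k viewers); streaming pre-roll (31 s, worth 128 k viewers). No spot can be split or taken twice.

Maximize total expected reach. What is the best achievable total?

Taking late-talk slot + cooking-show break + streaming pre-roll: 139 s used, 604 in expected reach.

604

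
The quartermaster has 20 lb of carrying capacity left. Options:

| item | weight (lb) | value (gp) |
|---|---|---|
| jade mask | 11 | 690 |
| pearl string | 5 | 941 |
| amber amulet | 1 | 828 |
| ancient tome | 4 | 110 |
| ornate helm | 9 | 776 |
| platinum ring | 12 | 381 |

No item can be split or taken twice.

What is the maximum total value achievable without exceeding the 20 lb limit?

2655

Taking pearl string + amber amulet + ancient tome + ornate helm: 19 lb used, 2655 in value.
Runner-up pearl string + amber amulet + ornate helm tops out at 2545.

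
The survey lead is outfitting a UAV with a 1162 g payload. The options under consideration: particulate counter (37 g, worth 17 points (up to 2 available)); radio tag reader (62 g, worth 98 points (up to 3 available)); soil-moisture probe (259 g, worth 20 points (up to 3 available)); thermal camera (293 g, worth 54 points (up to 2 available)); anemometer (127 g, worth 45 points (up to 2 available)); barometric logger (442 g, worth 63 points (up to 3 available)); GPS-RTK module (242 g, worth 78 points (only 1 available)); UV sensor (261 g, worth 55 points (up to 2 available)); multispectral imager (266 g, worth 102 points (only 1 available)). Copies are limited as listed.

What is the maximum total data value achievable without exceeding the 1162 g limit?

608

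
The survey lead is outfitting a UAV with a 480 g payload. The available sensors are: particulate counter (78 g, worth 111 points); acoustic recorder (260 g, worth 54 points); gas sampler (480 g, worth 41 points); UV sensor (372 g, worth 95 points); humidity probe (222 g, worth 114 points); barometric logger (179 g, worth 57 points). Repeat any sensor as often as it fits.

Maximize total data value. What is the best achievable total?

666

The ratio ordering already packs tightly: 6×particulate counter, 468 g, 666.
Every other selection either busts 480 g or fails to beat 666.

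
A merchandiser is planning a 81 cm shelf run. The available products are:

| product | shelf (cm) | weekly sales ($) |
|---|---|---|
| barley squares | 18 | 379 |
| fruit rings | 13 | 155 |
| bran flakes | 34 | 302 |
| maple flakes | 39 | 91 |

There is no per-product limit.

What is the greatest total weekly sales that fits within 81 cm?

1516

The ratio ordering already packs tightly: 4×barley squares, 72 cm, 1516.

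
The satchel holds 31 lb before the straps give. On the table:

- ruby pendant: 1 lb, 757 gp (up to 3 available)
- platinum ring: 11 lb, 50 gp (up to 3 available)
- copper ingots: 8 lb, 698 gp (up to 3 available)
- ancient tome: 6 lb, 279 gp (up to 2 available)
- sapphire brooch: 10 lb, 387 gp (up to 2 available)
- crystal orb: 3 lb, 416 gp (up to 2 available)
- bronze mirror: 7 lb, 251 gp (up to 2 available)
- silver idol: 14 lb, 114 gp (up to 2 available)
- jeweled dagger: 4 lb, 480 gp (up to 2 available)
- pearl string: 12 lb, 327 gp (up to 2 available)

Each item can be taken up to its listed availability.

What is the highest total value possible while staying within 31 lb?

5043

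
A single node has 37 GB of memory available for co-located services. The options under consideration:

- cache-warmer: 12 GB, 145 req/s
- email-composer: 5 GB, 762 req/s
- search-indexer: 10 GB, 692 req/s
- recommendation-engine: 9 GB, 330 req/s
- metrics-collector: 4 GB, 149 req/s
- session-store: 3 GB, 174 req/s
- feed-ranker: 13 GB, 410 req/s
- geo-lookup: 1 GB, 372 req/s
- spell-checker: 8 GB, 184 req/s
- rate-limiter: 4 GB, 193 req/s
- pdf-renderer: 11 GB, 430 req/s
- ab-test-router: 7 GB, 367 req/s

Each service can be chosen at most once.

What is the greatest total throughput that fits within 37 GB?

2797

Density check — geo-lookup 372.00, email-composer 152.40, search-indexer 69.20 are the best per GB.
A density-first pass picks email-composer + search-indexer + metrics-collector + session-store + geo-lookup + rate-limiter + ab-test-router — 2709 at 34 GB.
The 8 GB tied up in metrics-collector and rate-limiter is better spent on pdf-renderer — total rises to 2797 (37 GB).
Every other selection either busts 37 GB or fails to beat 2797.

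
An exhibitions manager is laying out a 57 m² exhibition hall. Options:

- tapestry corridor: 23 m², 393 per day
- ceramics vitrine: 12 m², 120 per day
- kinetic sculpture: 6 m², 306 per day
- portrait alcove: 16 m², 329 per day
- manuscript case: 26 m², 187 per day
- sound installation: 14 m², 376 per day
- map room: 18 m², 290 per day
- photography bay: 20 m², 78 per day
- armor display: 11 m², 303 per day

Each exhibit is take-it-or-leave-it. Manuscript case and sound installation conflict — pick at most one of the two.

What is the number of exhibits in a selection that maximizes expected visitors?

Optimal total is 1378.
For example tapestry corridor + kinetic sculpture + sound installation + armor display achieves it, using 54 m².
Every optimal selection uses 4 exhibits.

4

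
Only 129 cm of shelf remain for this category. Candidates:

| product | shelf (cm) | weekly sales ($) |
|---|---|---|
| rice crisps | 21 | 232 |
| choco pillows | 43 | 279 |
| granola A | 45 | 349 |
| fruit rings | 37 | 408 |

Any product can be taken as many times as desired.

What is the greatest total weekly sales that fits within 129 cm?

1392

Ranking by ratio (weekly sales/cm): rice crisps 11.05, fruit rings 11.03, granola A 7.76.
The ratio ordering already packs tightly: 6×rice crisps, 126 cm, 1392.
Every other selection either busts 129 cm or fails to beat 1392.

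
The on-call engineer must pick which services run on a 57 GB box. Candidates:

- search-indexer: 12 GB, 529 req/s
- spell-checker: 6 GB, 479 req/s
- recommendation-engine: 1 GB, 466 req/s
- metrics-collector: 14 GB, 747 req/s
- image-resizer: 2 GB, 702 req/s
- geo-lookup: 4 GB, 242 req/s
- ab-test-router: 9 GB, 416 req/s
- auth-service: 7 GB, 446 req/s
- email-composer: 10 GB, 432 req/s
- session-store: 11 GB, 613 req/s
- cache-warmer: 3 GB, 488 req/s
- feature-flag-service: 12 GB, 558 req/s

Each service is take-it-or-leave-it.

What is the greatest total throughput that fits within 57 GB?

4599

Ranking by ratio (throughput/GB): recommendation-engine 466.00, image-resizer 351.00, cache-warmer 162.67, spell-checker 79.83.
Best packing: spell-checker + recommendation-engine + metrics-collector + image-resizer + geo-lookup + ab-test-router + auth-service + session-store + cache-warmer — 57 GB, 4599 total.
Nothing else within 57 GB beats 4599.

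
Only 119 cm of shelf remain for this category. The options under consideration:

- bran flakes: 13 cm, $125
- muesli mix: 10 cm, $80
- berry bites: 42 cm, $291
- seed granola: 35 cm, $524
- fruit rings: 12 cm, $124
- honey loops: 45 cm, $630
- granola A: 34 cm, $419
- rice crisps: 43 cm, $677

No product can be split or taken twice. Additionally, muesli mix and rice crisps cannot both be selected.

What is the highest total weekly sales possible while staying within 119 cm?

1620

Density check — rice crisps 15.74, seed granola 14.97, honey loops 14.00, granola A 12.32 are the best per cm.
Taking seed granola + granola A + rice crisps: 112 cm used, 1620 in weekly sales.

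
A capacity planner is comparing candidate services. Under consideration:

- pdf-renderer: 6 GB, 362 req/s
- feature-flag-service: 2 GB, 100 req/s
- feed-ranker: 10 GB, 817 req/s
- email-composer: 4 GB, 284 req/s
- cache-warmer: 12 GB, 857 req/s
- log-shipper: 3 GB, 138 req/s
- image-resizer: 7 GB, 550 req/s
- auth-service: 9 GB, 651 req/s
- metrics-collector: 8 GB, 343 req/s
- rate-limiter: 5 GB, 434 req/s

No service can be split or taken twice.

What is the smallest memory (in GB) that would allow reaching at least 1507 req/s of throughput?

19

Look for the lowest-memory combination reaching 1507.
feed-ranker + email-composer + rate-limiter reaches 1535 using 19 GB.
Below 19 GB the best achievable stays under 1507.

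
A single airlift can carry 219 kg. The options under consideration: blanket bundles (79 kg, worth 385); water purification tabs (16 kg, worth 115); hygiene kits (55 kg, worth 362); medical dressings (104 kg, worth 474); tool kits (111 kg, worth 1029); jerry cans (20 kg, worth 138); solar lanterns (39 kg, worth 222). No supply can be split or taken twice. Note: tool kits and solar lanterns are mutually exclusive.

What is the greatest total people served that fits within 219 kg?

1644

Best packing: water purification tabs + hygiene kits + tool kits + jerry cans — 202 kg, 1644 total.
Nothing else feasible within 219 kg beats 1644.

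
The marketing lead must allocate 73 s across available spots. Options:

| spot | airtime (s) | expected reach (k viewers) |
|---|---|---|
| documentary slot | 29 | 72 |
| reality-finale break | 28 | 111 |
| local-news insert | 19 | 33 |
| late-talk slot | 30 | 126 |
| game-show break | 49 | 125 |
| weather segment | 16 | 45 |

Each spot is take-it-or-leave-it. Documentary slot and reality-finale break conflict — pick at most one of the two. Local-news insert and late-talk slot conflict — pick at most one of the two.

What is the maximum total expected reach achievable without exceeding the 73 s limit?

237

Best packing: reality-finale break + late-talk slot — 58 s, 237 total.
The closest alternative, documentary slot + late-talk slot, reaches only 198.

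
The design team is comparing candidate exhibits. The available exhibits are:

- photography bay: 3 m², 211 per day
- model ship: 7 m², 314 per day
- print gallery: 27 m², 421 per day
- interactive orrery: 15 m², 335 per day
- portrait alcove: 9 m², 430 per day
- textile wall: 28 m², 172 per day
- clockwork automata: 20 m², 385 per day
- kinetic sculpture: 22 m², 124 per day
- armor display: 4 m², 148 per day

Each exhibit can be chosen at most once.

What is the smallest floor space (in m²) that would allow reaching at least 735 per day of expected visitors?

16

Minimise m² subject to total expected visitors ≥ 735.
model ship + portrait alcove: 744 expected visitors at 16 m².
Any bundle with less than 16 m² falls short of 735.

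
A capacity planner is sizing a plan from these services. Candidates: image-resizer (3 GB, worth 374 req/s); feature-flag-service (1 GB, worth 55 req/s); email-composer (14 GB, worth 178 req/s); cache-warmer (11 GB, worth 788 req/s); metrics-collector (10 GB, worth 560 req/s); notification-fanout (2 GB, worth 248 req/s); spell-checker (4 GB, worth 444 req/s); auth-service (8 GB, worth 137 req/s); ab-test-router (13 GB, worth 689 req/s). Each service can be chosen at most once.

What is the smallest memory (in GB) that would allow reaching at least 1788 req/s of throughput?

20

Minimise GB subject to total throughput ≥ 1788.
Taking image-resizer + cache-warmer + notification-fanout + spell-checker gives 1854 (≥ 1788) for 20 GB.
Any bundle with less than 20 GB falls short of 1788.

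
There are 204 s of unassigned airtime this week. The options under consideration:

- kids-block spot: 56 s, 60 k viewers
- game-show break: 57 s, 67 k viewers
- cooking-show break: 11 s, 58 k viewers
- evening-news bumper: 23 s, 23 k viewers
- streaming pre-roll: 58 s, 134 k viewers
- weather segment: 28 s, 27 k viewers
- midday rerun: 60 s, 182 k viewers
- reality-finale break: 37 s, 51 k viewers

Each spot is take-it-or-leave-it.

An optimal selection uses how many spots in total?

Optimal total is 452.
For example cooking-show break + streaming pre-roll + weather segment + midday rerun + reality-finale break achieves it, using 194 s.
Any selection reaching 452 contains exactly 5 spots.

5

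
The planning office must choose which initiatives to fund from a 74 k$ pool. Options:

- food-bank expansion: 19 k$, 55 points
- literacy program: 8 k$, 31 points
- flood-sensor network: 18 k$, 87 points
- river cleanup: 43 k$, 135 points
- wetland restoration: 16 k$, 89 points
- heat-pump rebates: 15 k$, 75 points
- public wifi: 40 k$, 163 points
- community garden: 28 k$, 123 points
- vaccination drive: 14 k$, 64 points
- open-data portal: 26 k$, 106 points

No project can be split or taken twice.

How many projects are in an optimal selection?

4

Optimal total is 351.
One optimal bundle: wetland restoration + heat-pump rebates + community garden + vaccination drive (73 k$).
Any selection reaching 351 contains exactly 4 projects.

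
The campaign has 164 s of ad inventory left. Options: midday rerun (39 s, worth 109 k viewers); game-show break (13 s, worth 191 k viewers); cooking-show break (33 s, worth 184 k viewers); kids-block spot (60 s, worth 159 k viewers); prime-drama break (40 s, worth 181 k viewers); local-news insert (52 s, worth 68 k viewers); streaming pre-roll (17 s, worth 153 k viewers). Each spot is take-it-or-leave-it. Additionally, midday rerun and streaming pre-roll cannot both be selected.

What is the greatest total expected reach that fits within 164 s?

Density check — game-show break 14.69, streaming pre-roll 9.00, cooking-show break 5.58 are the best per s.
Best packing: game-show break + cooking-show break + kids-block spot + prime-drama break + streaming pre-roll — 163 s, 868 total.

868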